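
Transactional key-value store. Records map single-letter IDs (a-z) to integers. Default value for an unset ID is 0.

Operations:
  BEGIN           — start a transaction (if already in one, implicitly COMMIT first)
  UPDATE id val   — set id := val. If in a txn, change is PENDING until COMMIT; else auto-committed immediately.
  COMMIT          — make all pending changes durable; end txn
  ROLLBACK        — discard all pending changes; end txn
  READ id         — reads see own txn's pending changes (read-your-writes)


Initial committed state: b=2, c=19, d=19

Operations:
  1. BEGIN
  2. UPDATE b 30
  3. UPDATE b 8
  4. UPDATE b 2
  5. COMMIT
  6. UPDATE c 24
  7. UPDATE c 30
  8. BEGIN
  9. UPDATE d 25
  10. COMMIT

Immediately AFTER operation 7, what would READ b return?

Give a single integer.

Initial committed: {b=2, c=19, d=19}
Op 1: BEGIN: in_txn=True, pending={}
Op 2: UPDATE b=30 (pending; pending now {b=30})
Op 3: UPDATE b=8 (pending; pending now {b=8})
Op 4: UPDATE b=2 (pending; pending now {b=2})
Op 5: COMMIT: merged ['b'] into committed; committed now {b=2, c=19, d=19}
Op 6: UPDATE c=24 (auto-commit; committed c=24)
Op 7: UPDATE c=30 (auto-commit; committed c=30)
After op 7: visible(b) = 2 (pending={}, committed={b=2, c=30, d=19})

Answer: 2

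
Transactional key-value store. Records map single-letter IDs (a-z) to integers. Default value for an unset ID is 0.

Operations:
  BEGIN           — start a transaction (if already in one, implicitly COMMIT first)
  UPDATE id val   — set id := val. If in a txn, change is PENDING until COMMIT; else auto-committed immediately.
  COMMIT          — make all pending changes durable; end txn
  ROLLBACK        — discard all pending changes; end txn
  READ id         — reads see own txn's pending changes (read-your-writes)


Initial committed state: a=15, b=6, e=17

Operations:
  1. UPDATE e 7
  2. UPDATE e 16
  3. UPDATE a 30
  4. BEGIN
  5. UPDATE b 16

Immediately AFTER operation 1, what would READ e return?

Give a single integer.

Answer: 7

Derivation:
Initial committed: {a=15, b=6, e=17}
Op 1: UPDATE e=7 (auto-commit; committed e=7)
After op 1: visible(e) = 7 (pending={}, committed={a=15, b=6, e=7})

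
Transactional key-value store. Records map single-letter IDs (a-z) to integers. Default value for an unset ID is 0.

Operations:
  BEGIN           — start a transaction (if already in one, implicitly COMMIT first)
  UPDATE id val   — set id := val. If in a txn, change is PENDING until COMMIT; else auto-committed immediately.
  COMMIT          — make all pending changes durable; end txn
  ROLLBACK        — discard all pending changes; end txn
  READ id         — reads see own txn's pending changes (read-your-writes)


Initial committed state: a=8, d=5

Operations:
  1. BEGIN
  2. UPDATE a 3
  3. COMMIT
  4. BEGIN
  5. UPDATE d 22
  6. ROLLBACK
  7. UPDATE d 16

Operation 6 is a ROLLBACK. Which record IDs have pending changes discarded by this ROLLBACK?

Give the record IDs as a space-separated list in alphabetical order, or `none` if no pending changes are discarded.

Answer: d

Derivation:
Initial committed: {a=8, d=5}
Op 1: BEGIN: in_txn=True, pending={}
Op 2: UPDATE a=3 (pending; pending now {a=3})
Op 3: COMMIT: merged ['a'] into committed; committed now {a=3, d=5}
Op 4: BEGIN: in_txn=True, pending={}
Op 5: UPDATE d=22 (pending; pending now {d=22})
Op 6: ROLLBACK: discarded pending ['d']; in_txn=False
Op 7: UPDATE d=16 (auto-commit; committed d=16)
ROLLBACK at op 6 discards: ['d']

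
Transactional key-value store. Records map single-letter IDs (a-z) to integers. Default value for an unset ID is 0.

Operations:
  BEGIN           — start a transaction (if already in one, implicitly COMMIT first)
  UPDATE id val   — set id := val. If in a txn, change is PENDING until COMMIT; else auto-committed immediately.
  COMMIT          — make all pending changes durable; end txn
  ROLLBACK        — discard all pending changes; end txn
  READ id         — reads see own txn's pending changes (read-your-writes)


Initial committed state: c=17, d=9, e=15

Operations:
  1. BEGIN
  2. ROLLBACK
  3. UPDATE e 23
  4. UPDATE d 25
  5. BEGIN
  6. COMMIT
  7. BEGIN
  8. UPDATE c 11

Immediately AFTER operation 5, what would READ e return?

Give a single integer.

Initial committed: {c=17, d=9, e=15}
Op 1: BEGIN: in_txn=True, pending={}
Op 2: ROLLBACK: discarded pending []; in_txn=False
Op 3: UPDATE e=23 (auto-commit; committed e=23)
Op 4: UPDATE d=25 (auto-commit; committed d=25)
Op 5: BEGIN: in_txn=True, pending={}
After op 5: visible(e) = 23 (pending={}, committed={c=17, d=25, e=23})

Answer: 23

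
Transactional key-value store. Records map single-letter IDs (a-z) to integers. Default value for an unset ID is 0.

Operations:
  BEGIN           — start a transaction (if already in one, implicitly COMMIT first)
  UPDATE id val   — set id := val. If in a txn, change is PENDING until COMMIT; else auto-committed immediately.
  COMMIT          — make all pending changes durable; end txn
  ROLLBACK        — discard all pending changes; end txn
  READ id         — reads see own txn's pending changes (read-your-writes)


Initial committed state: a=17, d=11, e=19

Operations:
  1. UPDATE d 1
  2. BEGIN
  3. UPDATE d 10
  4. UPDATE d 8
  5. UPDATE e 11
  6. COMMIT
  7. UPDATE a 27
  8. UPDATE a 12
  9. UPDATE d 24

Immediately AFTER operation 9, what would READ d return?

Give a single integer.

Answer: 24

Derivation:
Initial committed: {a=17, d=11, e=19}
Op 1: UPDATE d=1 (auto-commit; committed d=1)
Op 2: BEGIN: in_txn=True, pending={}
Op 3: UPDATE d=10 (pending; pending now {d=10})
Op 4: UPDATE d=8 (pending; pending now {d=8})
Op 5: UPDATE e=11 (pending; pending now {d=8, e=11})
Op 6: COMMIT: merged ['d', 'e'] into committed; committed now {a=17, d=8, e=11}
Op 7: UPDATE a=27 (auto-commit; committed a=27)
Op 8: UPDATE a=12 (auto-commit; committed a=12)
Op 9: UPDATE d=24 (auto-commit; committed d=24)
After op 9: visible(d) = 24 (pending={}, committed={a=12, d=24, e=11})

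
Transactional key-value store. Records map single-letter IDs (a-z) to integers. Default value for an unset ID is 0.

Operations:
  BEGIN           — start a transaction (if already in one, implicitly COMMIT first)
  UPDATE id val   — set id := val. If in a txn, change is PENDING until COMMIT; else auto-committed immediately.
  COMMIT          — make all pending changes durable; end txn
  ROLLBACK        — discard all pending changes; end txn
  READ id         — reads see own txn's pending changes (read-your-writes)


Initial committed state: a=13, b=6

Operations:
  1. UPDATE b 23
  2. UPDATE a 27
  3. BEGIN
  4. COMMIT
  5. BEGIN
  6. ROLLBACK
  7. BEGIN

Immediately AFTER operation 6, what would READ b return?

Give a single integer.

Initial committed: {a=13, b=6}
Op 1: UPDATE b=23 (auto-commit; committed b=23)
Op 2: UPDATE a=27 (auto-commit; committed a=27)
Op 3: BEGIN: in_txn=True, pending={}
Op 4: COMMIT: merged [] into committed; committed now {a=27, b=23}
Op 5: BEGIN: in_txn=True, pending={}
Op 6: ROLLBACK: discarded pending []; in_txn=False
After op 6: visible(b) = 23 (pending={}, committed={a=27, b=23})

Answer: 23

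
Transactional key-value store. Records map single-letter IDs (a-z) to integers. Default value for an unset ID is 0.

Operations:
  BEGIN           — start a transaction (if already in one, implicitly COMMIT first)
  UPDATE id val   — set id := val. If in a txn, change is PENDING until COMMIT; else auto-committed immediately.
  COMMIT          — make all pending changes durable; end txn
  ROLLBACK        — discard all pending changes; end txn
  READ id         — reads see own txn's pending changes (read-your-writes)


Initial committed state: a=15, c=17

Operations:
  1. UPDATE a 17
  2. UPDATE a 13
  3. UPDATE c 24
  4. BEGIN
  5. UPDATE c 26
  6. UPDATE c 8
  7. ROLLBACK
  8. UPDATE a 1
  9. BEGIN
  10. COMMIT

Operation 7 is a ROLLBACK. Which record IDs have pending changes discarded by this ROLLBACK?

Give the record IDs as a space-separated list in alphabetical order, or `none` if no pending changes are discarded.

Initial committed: {a=15, c=17}
Op 1: UPDATE a=17 (auto-commit; committed a=17)
Op 2: UPDATE a=13 (auto-commit; committed a=13)
Op 3: UPDATE c=24 (auto-commit; committed c=24)
Op 4: BEGIN: in_txn=True, pending={}
Op 5: UPDATE c=26 (pending; pending now {c=26})
Op 6: UPDATE c=8 (pending; pending now {c=8})
Op 7: ROLLBACK: discarded pending ['c']; in_txn=False
Op 8: UPDATE a=1 (auto-commit; committed a=1)
Op 9: BEGIN: in_txn=True, pending={}
Op 10: COMMIT: merged [] into committed; committed now {a=1, c=24}
ROLLBACK at op 7 discards: ['c']

Answer: c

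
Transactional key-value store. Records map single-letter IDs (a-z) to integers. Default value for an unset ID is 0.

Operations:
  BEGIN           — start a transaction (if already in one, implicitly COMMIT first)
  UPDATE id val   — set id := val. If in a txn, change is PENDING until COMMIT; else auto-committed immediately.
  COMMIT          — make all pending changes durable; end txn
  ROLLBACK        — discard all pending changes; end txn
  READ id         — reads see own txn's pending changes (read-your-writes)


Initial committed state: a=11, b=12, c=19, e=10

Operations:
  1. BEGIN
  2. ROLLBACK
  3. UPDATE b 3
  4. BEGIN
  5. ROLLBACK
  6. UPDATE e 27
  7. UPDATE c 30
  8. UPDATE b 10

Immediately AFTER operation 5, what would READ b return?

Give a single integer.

Answer: 3

Derivation:
Initial committed: {a=11, b=12, c=19, e=10}
Op 1: BEGIN: in_txn=True, pending={}
Op 2: ROLLBACK: discarded pending []; in_txn=False
Op 3: UPDATE b=3 (auto-commit; committed b=3)
Op 4: BEGIN: in_txn=True, pending={}
Op 5: ROLLBACK: discarded pending []; in_txn=False
After op 5: visible(b) = 3 (pending={}, committed={a=11, b=3, c=19, e=10})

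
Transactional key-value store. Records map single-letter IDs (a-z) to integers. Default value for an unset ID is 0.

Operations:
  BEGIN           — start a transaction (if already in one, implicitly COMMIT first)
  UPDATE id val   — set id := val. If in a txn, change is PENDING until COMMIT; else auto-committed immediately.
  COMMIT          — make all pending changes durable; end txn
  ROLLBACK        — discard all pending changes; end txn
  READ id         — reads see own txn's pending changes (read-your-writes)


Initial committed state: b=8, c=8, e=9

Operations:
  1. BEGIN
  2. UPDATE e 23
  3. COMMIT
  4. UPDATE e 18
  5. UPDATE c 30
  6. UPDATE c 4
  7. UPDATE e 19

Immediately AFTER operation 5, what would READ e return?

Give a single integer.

Answer: 18

Derivation:
Initial committed: {b=8, c=8, e=9}
Op 1: BEGIN: in_txn=True, pending={}
Op 2: UPDATE e=23 (pending; pending now {e=23})
Op 3: COMMIT: merged ['e'] into committed; committed now {b=8, c=8, e=23}
Op 4: UPDATE e=18 (auto-commit; committed e=18)
Op 5: UPDATE c=30 (auto-commit; committed c=30)
After op 5: visible(e) = 18 (pending={}, committed={b=8, c=30, e=18})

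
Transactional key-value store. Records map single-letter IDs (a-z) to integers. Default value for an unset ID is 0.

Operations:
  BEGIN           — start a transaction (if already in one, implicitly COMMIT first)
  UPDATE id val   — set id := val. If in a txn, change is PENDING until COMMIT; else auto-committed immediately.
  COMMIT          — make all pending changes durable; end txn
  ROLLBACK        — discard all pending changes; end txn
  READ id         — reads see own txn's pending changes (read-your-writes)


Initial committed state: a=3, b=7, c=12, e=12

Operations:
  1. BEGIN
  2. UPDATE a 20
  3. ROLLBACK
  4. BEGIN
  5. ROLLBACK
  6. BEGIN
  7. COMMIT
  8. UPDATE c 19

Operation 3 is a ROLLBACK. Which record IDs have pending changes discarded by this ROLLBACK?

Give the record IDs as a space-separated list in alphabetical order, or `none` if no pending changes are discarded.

Initial committed: {a=3, b=7, c=12, e=12}
Op 1: BEGIN: in_txn=True, pending={}
Op 2: UPDATE a=20 (pending; pending now {a=20})
Op 3: ROLLBACK: discarded pending ['a']; in_txn=False
Op 4: BEGIN: in_txn=True, pending={}
Op 5: ROLLBACK: discarded pending []; in_txn=False
Op 6: BEGIN: in_txn=True, pending={}
Op 7: COMMIT: merged [] into committed; committed now {a=3, b=7, c=12, e=12}
Op 8: UPDATE c=19 (auto-commit; committed c=19)
ROLLBACK at op 3 discards: ['a']

Answer: a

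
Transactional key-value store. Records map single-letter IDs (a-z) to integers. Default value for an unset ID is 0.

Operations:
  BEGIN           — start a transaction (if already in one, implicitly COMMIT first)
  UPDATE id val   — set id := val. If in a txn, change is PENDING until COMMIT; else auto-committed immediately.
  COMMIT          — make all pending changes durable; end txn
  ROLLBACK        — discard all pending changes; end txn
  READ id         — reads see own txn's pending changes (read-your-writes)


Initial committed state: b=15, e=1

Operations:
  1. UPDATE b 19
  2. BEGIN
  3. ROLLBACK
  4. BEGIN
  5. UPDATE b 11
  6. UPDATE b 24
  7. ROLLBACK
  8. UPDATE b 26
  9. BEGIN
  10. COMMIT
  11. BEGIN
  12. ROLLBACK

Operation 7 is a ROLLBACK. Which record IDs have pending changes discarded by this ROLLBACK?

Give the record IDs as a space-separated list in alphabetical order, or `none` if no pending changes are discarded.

Answer: b

Derivation:
Initial committed: {b=15, e=1}
Op 1: UPDATE b=19 (auto-commit; committed b=19)
Op 2: BEGIN: in_txn=True, pending={}
Op 3: ROLLBACK: discarded pending []; in_txn=False
Op 4: BEGIN: in_txn=True, pending={}
Op 5: UPDATE b=11 (pending; pending now {b=11})
Op 6: UPDATE b=24 (pending; pending now {b=24})
Op 7: ROLLBACK: discarded pending ['b']; in_txn=False
Op 8: UPDATE b=26 (auto-commit; committed b=26)
Op 9: BEGIN: in_txn=True, pending={}
Op 10: COMMIT: merged [] into committed; committed now {b=26, e=1}
Op 11: BEGIN: in_txn=True, pending={}
Op 12: ROLLBACK: discarded pending []; in_txn=False
ROLLBACK at op 7 discards: ['b']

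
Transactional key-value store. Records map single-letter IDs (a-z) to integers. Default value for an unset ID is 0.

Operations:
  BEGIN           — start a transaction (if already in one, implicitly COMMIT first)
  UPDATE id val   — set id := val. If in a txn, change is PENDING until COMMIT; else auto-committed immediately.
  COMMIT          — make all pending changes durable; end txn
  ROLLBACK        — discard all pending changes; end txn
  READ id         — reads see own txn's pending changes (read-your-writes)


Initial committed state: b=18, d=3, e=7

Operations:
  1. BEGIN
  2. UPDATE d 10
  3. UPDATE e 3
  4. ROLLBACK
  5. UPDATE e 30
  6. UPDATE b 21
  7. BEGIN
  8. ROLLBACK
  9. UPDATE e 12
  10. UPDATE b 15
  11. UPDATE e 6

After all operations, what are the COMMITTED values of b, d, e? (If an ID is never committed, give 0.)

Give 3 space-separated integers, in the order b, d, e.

Answer: 15 3 6

Derivation:
Initial committed: {b=18, d=3, e=7}
Op 1: BEGIN: in_txn=True, pending={}
Op 2: UPDATE d=10 (pending; pending now {d=10})
Op 3: UPDATE e=3 (pending; pending now {d=10, e=3})
Op 4: ROLLBACK: discarded pending ['d', 'e']; in_txn=False
Op 5: UPDATE e=30 (auto-commit; committed e=30)
Op 6: UPDATE b=21 (auto-commit; committed b=21)
Op 7: BEGIN: in_txn=True, pending={}
Op 8: ROLLBACK: discarded pending []; in_txn=False
Op 9: UPDATE e=12 (auto-commit; committed e=12)
Op 10: UPDATE b=15 (auto-commit; committed b=15)
Op 11: UPDATE e=6 (auto-commit; committed e=6)
Final committed: {b=15, d=3, e=6}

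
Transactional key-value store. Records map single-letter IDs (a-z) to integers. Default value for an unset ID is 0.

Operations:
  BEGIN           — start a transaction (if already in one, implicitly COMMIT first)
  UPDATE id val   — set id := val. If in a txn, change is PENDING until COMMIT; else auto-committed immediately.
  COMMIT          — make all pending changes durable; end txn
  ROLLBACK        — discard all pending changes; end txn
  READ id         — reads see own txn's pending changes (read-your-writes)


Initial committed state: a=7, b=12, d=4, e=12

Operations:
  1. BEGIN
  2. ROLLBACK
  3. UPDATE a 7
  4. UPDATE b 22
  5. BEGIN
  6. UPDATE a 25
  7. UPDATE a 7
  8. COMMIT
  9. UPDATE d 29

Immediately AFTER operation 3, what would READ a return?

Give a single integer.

Initial committed: {a=7, b=12, d=4, e=12}
Op 1: BEGIN: in_txn=True, pending={}
Op 2: ROLLBACK: discarded pending []; in_txn=False
Op 3: UPDATE a=7 (auto-commit; committed a=7)
After op 3: visible(a) = 7 (pending={}, committed={a=7, b=12, d=4, e=12})

Answer: 7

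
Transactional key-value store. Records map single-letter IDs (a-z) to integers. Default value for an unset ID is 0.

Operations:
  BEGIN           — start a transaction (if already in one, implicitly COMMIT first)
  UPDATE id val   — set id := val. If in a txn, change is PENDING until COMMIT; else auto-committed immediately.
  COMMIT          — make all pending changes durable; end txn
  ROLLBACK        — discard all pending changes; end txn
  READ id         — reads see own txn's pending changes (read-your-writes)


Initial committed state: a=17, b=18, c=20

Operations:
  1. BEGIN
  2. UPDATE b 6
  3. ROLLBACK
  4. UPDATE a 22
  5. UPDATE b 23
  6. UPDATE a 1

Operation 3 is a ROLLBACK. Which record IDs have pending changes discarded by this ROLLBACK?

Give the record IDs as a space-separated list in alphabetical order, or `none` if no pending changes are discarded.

Answer: b

Derivation:
Initial committed: {a=17, b=18, c=20}
Op 1: BEGIN: in_txn=True, pending={}
Op 2: UPDATE b=6 (pending; pending now {b=6})
Op 3: ROLLBACK: discarded pending ['b']; in_txn=False
Op 4: UPDATE a=22 (auto-commit; committed a=22)
Op 5: UPDATE b=23 (auto-commit; committed b=23)
Op 6: UPDATE a=1 (auto-commit; committed a=1)
ROLLBACK at op 3 discards: ['b']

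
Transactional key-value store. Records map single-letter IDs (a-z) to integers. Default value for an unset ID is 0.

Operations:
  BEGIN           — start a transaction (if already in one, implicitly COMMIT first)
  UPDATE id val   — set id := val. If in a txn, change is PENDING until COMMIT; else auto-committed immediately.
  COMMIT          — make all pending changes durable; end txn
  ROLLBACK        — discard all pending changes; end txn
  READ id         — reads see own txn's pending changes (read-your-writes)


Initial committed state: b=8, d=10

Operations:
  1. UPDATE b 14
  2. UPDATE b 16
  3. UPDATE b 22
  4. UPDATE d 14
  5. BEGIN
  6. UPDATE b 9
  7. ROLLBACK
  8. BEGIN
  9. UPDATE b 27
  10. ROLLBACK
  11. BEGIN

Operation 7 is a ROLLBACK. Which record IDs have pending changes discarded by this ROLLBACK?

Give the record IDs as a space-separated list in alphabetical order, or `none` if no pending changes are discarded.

Initial committed: {b=8, d=10}
Op 1: UPDATE b=14 (auto-commit; committed b=14)
Op 2: UPDATE b=16 (auto-commit; committed b=16)
Op 3: UPDATE b=22 (auto-commit; committed b=22)
Op 4: UPDATE d=14 (auto-commit; committed d=14)
Op 5: BEGIN: in_txn=True, pending={}
Op 6: UPDATE b=9 (pending; pending now {b=9})
Op 7: ROLLBACK: discarded pending ['b']; in_txn=False
Op 8: BEGIN: in_txn=True, pending={}
Op 9: UPDATE b=27 (pending; pending now {b=27})
Op 10: ROLLBACK: discarded pending ['b']; in_txn=False
Op 11: BEGIN: in_txn=True, pending={}
ROLLBACK at op 7 discards: ['b']

Answer: b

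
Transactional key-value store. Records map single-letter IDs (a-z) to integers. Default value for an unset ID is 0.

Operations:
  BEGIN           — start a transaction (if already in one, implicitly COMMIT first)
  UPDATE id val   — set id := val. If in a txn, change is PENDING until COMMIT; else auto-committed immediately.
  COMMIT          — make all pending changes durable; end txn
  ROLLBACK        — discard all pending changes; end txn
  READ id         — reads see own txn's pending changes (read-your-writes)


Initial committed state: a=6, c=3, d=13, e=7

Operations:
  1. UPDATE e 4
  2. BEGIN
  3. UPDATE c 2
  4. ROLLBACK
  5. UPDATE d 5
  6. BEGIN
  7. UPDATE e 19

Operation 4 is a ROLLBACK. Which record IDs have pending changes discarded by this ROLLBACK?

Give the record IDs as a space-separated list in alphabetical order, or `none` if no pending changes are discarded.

Initial committed: {a=6, c=3, d=13, e=7}
Op 1: UPDATE e=4 (auto-commit; committed e=4)
Op 2: BEGIN: in_txn=True, pending={}
Op 3: UPDATE c=2 (pending; pending now {c=2})
Op 4: ROLLBACK: discarded pending ['c']; in_txn=False
Op 5: UPDATE d=5 (auto-commit; committed d=5)
Op 6: BEGIN: in_txn=True, pending={}
Op 7: UPDATE e=19 (pending; pending now {e=19})
ROLLBACK at op 4 discards: ['c']

Answer: c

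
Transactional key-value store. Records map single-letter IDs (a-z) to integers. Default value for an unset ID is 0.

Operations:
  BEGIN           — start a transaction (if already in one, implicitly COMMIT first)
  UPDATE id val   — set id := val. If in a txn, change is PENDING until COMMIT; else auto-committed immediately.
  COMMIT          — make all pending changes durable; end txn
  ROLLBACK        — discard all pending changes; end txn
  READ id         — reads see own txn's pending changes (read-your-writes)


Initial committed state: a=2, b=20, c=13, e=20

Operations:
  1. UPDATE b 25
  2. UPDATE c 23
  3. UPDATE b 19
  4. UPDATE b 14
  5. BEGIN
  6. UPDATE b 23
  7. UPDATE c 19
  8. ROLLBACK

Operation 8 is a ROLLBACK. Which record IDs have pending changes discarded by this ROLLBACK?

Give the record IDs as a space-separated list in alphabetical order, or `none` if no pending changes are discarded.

Initial committed: {a=2, b=20, c=13, e=20}
Op 1: UPDATE b=25 (auto-commit; committed b=25)
Op 2: UPDATE c=23 (auto-commit; committed c=23)
Op 3: UPDATE b=19 (auto-commit; committed b=19)
Op 4: UPDATE b=14 (auto-commit; committed b=14)
Op 5: BEGIN: in_txn=True, pending={}
Op 6: UPDATE b=23 (pending; pending now {b=23})
Op 7: UPDATE c=19 (pending; pending now {b=23, c=19})
Op 8: ROLLBACK: discarded pending ['b', 'c']; in_txn=False
ROLLBACK at op 8 discards: ['b', 'c']

Answer: b c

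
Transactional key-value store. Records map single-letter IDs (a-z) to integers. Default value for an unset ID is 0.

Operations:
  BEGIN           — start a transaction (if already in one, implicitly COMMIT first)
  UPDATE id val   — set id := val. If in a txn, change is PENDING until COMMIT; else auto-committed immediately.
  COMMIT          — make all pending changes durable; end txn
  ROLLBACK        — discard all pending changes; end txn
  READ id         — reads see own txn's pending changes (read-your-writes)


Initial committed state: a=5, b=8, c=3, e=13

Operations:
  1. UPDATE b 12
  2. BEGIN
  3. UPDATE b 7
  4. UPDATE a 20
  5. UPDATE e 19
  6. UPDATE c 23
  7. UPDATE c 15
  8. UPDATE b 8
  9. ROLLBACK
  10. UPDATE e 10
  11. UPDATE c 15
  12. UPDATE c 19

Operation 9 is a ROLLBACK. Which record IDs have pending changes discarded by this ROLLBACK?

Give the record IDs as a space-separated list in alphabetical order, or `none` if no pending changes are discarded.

Initial committed: {a=5, b=8, c=3, e=13}
Op 1: UPDATE b=12 (auto-commit; committed b=12)
Op 2: BEGIN: in_txn=True, pending={}
Op 3: UPDATE b=7 (pending; pending now {b=7})
Op 4: UPDATE a=20 (pending; pending now {a=20, b=7})
Op 5: UPDATE e=19 (pending; pending now {a=20, b=7, e=19})
Op 6: UPDATE c=23 (pending; pending now {a=20, b=7, c=23, e=19})
Op 7: UPDATE c=15 (pending; pending now {a=20, b=7, c=15, e=19})
Op 8: UPDATE b=8 (pending; pending now {a=20, b=8, c=15, e=19})
Op 9: ROLLBACK: discarded pending ['a', 'b', 'c', 'e']; in_txn=False
Op 10: UPDATE e=10 (auto-commit; committed e=10)
Op 11: UPDATE c=15 (auto-commit; committed c=15)
Op 12: UPDATE c=19 (auto-commit; committed c=19)
ROLLBACK at op 9 discards: ['a', 'b', 'c', 'e']

Answer: a b c e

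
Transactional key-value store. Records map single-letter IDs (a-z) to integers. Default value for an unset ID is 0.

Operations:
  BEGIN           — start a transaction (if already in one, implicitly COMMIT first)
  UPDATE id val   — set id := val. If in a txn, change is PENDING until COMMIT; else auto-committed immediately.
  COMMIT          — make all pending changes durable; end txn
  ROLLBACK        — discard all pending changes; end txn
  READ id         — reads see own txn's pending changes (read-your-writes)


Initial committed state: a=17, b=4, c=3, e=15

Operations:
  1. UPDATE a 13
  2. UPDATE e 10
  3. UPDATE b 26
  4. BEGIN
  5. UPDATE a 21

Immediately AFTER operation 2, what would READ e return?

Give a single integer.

Initial committed: {a=17, b=4, c=3, e=15}
Op 1: UPDATE a=13 (auto-commit; committed a=13)
Op 2: UPDATE e=10 (auto-commit; committed e=10)
After op 2: visible(e) = 10 (pending={}, committed={a=13, b=4, c=3, e=10})

Answer: 10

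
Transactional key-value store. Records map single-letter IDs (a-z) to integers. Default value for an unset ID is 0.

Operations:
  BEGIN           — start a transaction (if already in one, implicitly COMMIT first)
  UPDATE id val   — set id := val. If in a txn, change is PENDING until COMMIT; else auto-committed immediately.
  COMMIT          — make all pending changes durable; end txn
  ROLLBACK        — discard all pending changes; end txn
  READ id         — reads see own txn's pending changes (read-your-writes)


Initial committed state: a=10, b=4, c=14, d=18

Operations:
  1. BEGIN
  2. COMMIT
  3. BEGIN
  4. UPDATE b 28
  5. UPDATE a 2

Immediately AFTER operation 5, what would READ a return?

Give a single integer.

Initial committed: {a=10, b=4, c=14, d=18}
Op 1: BEGIN: in_txn=True, pending={}
Op 2: COMMIT: merged [] into committed; committed now {a=10, b=4, c=14, d=18}
Op 3: BEGIN: in_txn=True, pending={}
Op 4: UPDATE b=28 (pending; pending now {b=28})
Op 5: UPDATE a=2 (pending; pending now {a=2, b=28})
After op 5: visible(a) = 2 (pending={a=2, b=28}, committed={a=10, b=4, c=14, d=18})

Answer: 2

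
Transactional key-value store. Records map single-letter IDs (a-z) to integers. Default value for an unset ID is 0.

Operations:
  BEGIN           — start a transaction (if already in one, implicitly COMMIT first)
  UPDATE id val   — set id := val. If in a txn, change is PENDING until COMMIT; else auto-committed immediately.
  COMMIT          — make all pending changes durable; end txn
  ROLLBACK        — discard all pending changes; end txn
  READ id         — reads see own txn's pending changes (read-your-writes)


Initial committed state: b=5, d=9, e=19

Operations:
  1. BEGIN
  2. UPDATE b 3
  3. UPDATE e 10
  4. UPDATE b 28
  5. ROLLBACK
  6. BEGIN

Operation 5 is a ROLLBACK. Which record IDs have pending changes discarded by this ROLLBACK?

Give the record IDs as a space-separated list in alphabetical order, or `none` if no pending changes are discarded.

Answer: b e

Derivation:
Initial committed: {b=5, d=9, e=19}
Op 1: BEGIN: in_txn=True, pending={}
Op 2: UPDATE b=3 (pending; pending now {b=3})
Op 3: UPDATE e=10 (pending; pending now {b=3, e=10})
Op 4: UPDATE b=28 (pending; pending now {b=28, e=10})
Op 5: ROLLBACK: discarded pending ['b', 'e']; in_txn=False
Op 6: BEGIN: in_txn=True, pending={}
ROLLBACK at op 5 discards: ['b', 'e']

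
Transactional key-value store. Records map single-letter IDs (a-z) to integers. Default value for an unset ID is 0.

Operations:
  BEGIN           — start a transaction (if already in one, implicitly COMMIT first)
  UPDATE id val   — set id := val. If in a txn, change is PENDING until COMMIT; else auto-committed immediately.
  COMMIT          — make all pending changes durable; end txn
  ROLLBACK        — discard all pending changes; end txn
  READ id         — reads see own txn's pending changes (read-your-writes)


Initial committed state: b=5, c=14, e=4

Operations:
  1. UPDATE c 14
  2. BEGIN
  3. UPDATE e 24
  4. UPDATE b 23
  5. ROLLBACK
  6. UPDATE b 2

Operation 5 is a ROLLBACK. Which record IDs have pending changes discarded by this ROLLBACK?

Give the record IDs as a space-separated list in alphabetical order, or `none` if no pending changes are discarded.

Answer: b e

Derivation:
Initial committed: {b=5, c=14, e=4}
Op 1: UPDATE c=14 (auto-commit; committed c=14)
Op 2: BEGIN: in_txn=True, pending={}
Op 3: UPDATE e=24 (pending; pending now {e=24})
Op 4: UPDATE b=23 (pending; pending now {b=23, e=24})
Op 5: ROLLBACK: discarded pending ['b', 'e']; in_txn=False
Op 6: UPDATE b=2 (auto-commit; committed b=2)
ROLLBACK at op 5 discards: ['b', 'e']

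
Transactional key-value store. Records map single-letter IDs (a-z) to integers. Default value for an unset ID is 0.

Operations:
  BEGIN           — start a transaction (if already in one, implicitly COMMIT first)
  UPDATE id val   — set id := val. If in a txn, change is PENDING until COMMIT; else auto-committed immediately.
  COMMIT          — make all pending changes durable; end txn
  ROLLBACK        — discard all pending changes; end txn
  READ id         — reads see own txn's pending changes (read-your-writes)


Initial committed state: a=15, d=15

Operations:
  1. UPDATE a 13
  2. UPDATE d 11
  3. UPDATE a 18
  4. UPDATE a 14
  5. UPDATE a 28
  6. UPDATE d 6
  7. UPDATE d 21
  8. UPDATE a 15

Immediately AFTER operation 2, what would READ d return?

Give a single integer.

Initial committed: {a=15, d=15}
Op 1: UPDATE a=13 (auto-commit; committed a=13)
Op 2: UPDATE d=11 (auto-commit; committed d=11)
After op 2: visible(d) = 11 (pending={}, committed={a=13, d=11})

Answer: 11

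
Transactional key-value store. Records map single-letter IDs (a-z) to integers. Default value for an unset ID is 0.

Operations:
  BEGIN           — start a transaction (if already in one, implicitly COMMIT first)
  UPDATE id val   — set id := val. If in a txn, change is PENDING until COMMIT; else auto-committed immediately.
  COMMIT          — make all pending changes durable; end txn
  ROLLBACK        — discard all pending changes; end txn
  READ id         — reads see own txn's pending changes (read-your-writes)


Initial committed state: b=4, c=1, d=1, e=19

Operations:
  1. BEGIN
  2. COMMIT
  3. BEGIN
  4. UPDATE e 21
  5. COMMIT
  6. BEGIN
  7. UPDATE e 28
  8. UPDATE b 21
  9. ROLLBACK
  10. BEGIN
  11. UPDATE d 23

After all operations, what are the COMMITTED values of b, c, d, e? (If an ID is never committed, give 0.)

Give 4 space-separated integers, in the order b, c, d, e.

Initial committed: {b=4, c=1, d=1, e=19}
Op 1: BEGIN: in_txn=True, pending={}
Op 2: COMMIT: merged [] into committed; committed now {b=4, c=1, d=1, e=19}
Op 3: BEGIN: in_txn=True, pending={}
Op 4: UPDATE e=21 (pending; pending now {e=21})
Op 5: COMMIT: merged ['e'] into committed; committed now {b=4, c=1, d=1, e=21}
Op 6: BEGIN: in_txn=True, pending={}
Op 7: UPDATE e=28 (pending; pending now {e=28})
Op 8: UPDATE b=21 (pending; pending now {b=21, e=28})
Op 9: ROLLBACK: discarded pending ['b', 'e']; in_txn=False
Op 10: BEGIN: in_txn=True, pending={}
Op 11: UPDATE d=23 (pending; pending now {d=23})
Final committed: {b=4, c=1, d=1, e=21}

Answer: 4 1 1 21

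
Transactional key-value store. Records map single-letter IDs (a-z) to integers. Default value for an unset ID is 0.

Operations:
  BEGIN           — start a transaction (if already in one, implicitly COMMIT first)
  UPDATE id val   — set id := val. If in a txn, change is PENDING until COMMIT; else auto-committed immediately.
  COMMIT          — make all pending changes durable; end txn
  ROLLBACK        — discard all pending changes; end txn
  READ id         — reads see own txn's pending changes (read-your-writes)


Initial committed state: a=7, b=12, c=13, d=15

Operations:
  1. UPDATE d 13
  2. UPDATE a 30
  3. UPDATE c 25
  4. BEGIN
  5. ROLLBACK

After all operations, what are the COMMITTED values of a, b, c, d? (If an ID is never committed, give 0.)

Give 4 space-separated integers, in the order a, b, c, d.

Answer: 30 12 25 13

Derivation:
Initial committed: {a=7, b=12, c=13, d=15}
Op 1: UPDATE d=13 (auto-commit; committed d=13)
Op 2: UPDATE a=30 (auto-commit; committed a=30)
Op 3: UPDATE c=25 (auto-commit; committed c=25)
Op 4: BEGIN: in_txn=True, pending={}
Op 5: ROLLBACK: discarded pending []; in_txn=False
Final committed: {a=30, b=12, c=25, d=13}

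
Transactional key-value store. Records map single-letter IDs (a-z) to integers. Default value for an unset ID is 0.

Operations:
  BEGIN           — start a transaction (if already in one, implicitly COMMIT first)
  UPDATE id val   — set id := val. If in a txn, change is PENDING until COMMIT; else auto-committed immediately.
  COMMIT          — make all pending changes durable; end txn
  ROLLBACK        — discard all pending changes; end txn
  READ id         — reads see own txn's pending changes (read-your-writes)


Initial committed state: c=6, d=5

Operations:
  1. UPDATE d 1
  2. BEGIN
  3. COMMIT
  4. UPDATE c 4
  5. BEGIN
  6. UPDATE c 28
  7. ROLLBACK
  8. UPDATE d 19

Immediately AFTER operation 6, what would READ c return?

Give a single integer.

Initial committed: {c=6, d=5}
Op 1: UPDATE d=1 (auto-commit; committed d=1)
Op 2: BEGIN: in_txn=True, pending={}
Op 3: COMMIT: merged [] into committed; committed now {c=6, d=1}
Op 4: UPDATE c=4 (auto-commit; committed c=4)
Op 5: BEGIN: in_txn=True, pending={}
Op 6: UPDATE c=28 (pending; pending now {c=28})
After op 6: visible(c) = 28 (pending={c=28}, committed={c=4, d=1})

Answer: 28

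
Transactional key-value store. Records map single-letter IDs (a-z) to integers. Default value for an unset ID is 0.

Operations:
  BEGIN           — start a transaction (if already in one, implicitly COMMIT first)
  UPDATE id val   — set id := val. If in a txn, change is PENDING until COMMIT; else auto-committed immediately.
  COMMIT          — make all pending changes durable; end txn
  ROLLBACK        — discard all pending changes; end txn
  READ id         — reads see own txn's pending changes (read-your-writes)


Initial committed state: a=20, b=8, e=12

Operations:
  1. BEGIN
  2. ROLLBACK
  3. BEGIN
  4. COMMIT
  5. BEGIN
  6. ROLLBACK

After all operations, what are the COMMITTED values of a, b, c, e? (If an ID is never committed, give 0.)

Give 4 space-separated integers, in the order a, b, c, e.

Answer: 20 8 0 12

Derivation:
Initial committed: {a=20, b=8, e=12}
Op 1: BEGIN: in_txn=True, pending={}
Op 2: ROLLBACK: discarded pending []; in_txn=False
Op 3: BEGIN: in_txn=True, pending={}
Op 4: COMMIT: merged [] into committed; committed now {a=20, b=8, e=12}
Op 5: BEGIN: in_txn=True, pending={}
Op 6: ROLLBACK: discarded pending []; in_txn=False
Final committed: {a=20, b=8, e=12}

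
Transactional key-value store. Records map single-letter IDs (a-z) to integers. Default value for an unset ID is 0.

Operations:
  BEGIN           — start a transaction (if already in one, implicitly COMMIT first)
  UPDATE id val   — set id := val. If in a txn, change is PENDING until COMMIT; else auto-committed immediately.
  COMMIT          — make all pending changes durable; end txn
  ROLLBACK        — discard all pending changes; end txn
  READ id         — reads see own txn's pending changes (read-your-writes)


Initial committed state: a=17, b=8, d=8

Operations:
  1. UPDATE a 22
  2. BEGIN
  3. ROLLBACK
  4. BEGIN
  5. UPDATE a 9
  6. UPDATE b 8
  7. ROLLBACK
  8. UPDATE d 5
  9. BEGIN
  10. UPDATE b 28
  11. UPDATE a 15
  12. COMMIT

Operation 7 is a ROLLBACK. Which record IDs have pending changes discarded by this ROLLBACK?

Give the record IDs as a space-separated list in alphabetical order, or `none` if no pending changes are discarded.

Initial committed: {a=17, b=8, d=8}
Op 1: UPDATE a=22 (auto-commit; committed a=22)
Op 2: BEGIN: in_txn=True, pending={}
Op 3: ROLLBACK: discarded pending []; in_txn=False
Op 4: BEGIN: in_txn=True, pending={}
Op 5: UPDATE a=9 (pending; pending now {a=9})
Op 6: UPDATE b=8 (pending; pending now {a=9, b=8})
Op 7: ROLLBACK: discarded pending ['a', 'b']; in_txn=False
Op 8: UPDATE d=5 (auto-commit; committed d=5)
Op 9: BEGIN: in_txn=True, pending={}
Op 10: UPDATE b=28 (pending; pending now {b=28})
Op 11: UPDATE a=15 (pending; pending now {a=15, b=28})
Op 12: COMMIT: merged ['a', 'b'] into committed; committed now {a=15, b=28, d=5}
ROLLBACK at op 7 discards: ['a', 'b']

Answer: a b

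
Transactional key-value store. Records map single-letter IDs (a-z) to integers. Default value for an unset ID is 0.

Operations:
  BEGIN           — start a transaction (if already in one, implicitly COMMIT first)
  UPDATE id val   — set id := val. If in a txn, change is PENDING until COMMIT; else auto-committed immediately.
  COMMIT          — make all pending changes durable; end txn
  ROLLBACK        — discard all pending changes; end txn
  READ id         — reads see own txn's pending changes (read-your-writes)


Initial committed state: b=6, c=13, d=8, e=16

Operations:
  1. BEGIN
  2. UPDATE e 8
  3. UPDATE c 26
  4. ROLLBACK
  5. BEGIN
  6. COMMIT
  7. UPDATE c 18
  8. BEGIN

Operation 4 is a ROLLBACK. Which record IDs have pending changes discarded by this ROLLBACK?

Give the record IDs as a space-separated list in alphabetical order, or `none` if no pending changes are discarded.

Initial committed: {b=6, c=13, d=8, e=16}
Op 1: BEGIN: in_txn=True, pending={}
Op 2: UPDATE e=8 (pending; pending now {e=8})
Op 3: UPDATE c=26 (pending; pending now {c=26, e=8})
Op 4: ROLLBACK: discarded pending ['c', 'e']; in_txn=False
Op 5: BEGIN: in_txn=True, pending={}
Op 6: COMMIT: merged [] into committed; committed now {b=6, c=13, d=8, e=16}
Op 7: UPDATE c=18 (auto-commit; committed c=18)
Op 8: BEGIN: in_txn=True, pending={}
ROLLBACK at op 4 discards: ['c', 'e']

Answer: c e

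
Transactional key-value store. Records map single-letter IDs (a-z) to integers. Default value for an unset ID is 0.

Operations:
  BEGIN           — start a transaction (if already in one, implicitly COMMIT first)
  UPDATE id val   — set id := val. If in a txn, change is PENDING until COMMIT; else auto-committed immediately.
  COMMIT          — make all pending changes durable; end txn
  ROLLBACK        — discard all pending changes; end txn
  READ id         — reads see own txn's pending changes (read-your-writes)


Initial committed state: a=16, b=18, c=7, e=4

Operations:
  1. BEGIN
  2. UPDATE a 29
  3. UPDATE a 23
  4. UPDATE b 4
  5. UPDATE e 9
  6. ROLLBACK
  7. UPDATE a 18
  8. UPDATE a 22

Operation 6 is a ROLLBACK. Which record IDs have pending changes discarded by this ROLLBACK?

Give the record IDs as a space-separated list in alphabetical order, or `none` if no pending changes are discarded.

Answer: a b e

Derivation:
Initial committed: {a=16, b=18, c=7, e=4}
Op 1: BEGIN: in_txn=True, pending={}
Op 2: UPDATE a=29 (pending; pending now {a=29})
Op 3: UPDATE a=23 (pending; pending now {a=23})
Op 4: UPDATE b=4 (pending; pending now {a=23, b=4})
Op 5: UPDATE e=9 (pending; pending now {a=23, b=4, e=9})
Op 6: ROLLBACK: discarded pending ['a', 'b', 'e']; in_txn=False
Op 7: UPDATE a=18 (auto-commit; committed a=18)
Op 8: UPDATE a=22 (auto-commit; committed a=22)
ROLLBACK at op 6 discards: ['a', 'b', 'e']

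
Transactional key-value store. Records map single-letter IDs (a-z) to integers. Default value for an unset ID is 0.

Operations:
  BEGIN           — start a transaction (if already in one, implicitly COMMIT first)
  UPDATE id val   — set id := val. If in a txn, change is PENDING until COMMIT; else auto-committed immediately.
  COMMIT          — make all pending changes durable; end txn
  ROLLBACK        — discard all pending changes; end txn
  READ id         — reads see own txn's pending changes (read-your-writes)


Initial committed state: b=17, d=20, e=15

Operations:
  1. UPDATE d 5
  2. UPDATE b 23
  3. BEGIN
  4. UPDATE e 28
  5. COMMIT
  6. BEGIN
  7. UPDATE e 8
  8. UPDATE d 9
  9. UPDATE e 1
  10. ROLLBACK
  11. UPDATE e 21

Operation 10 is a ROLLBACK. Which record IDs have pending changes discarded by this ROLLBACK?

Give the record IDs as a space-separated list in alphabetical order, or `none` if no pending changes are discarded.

Initial committed: {b=17, d=20, e=15}
Op 1: UPDATE d=5 (auto-commit; committed d=5)
Op 2: UPDATE b=23 (auto-commit; committed b=23)
Op 3: BEGIN: in_txn=True, pending={}
Op 4: UPDATE e=28 (pending; pending now {e=28})
Op 5: COMMIT: merged ['e'] into committed; committed now {b=23, d=5, e=28}
Op 6: BEGIN: in_txn=True, pending={}
Op 7: UPDATE e=8 (pending; pending now {e=8})
Op 8: UPDATE d=9 (pending; pending now {d=9, e=8})
Op 9: UPDATE e=1 (pending; pending now {d=9, e=1})
Op 10: ROLLBACK: discarded pending ['d', 'e']; in_txn=False
Op 11: UPDATE e=21 (auto-commit; committed e=21)
ROLLBACK at op 10 discards: ['d', 'e']

Answer: d e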